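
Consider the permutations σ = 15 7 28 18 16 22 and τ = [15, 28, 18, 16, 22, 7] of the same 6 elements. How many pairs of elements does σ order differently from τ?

Assign each item its position (1..6) in the first ordering, then rewrite the second ordering as that position sequence:
positions: 15→1, 7→2, 28→3, 18→4, 16→5, 22→6
second ordering as positions: [1, 3, 4, 5, 6, 2]
Discordant pairs = inversions in this position sequence.
1: 0
3: 2 → 1
4: 2 → 1
5: 2 → 1
6: 2 → 1
2: 0
Total: 0 + 1 + 1 + 1 + 1 + 0 = 4

4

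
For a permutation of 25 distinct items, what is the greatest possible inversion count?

300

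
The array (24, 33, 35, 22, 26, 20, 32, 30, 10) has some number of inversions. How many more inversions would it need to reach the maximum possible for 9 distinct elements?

13

Maximum inversions for 9 distinct elements is C(9, 2) = 9·8/2 = 36.
Current inversions — for each element, count later smaller elements:
24: 3
33: 6
35: 6
22: 2
26: 2
20: 1
32: 2
30: 1
10: 0
Current total: 3 + 6 + 6 + 2 + 2 + 1 + 2 + 1 + 0 = 23
Shortfall: 36 − 23 = 13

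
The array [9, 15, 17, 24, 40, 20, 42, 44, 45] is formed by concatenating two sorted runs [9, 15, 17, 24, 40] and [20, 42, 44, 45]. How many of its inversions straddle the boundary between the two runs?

2

Take each right-half value and tally the left-half values above it:
r = 20: 24, 40 → 2
r = 42: none → 0
r = 44: none → 0
r = 45: none → 0
Cross-inversions: 2 + 0 + 0 + 0 = 2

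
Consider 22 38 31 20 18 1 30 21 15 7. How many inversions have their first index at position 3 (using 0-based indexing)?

4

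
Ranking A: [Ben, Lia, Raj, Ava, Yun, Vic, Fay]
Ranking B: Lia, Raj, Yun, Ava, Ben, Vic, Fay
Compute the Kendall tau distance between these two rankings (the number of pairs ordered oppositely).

5

Assign each item its position (1..7) in the first ordering, then rewrite the second ordering as that position sequence:
positions: Ben→1, Lia→2, Raj→3, Ava→4, Yun→5, Vic→6, Fay→7
second ordering as positions: [2, 3, 5, 4, 1, 6, 7]
Discordant pairs = inversions in this position sequence.
2: 1 → 1
3: 1 → 1
5: 4, 1 → 2
4: 1 → 1
1: 0
6: 0
7: 0
Total: 1 + 1 + 2 + 1 + 0 + 0 + 0 = 5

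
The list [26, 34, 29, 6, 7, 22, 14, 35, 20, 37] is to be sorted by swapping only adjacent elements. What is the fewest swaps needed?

There are 19 adjacent swaps.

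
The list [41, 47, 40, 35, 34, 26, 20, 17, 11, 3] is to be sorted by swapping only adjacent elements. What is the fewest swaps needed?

Minimum adjacent swaps = number of inversions (each swap of adjacent out-of-order elements removes one inversion and no swap can remove more).
Count inversions — for each element, later elements that are smaller:
41: 40, 35, 34, 26, 20, 17, 11, 3 → 8
47: 40, 35, 34, 26, 20, 17, 11, 3 → 8
40: 35, 34, 26, 20, 17, 11, 3 → 7
35: 34, 26, 20, 17, 11, 3 → 6
34: 26, 20, 17, 11, 3 → 5
26: 20, 17, 11, 3 → 4
20: 17, 11, 3 → 3
17: 11, 3 → 2
11: 3 → 1
3: none → 0
Total inversions: 8 + 8 + 7 + 6 + 5 + 4 + 3 + 2 + 1 + 0 = 44

44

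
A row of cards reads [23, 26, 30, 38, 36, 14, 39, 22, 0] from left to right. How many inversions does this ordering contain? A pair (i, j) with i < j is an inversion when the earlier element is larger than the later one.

Count, for each position, how many later elements it exceeds:
23 → 14, 22, 0 → 3
26 → 14, 22, 0 → 3
30 → 14, 22, 0 → 3
38 → 36, 14, 22, 0 → 4
36 → 14, 22, 0 → 3
14 → 0 → 1
39 → 22, 0 → 2
22 → 0 → 1
0 → none → 0
Sum: 3 + 3 + 3 + 4 + 3 + 1 + 2 + 1 + 0 = 20

20 out-of-order pairs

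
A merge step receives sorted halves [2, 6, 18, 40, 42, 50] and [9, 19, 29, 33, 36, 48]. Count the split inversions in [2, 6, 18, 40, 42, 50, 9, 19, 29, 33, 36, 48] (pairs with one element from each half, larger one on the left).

17

Take each right-half value and tally the left-half values above it:
r = 9: 18, 40, 42, 50 → 4
r = 19: 40, 42, 50 → 3
r = 29: 40, 42, 50 → 3
r = 33: 40, 42, 50 → 3
r = 36: 40, 42, 50 → 3
r = 48: 50 → 1
Cross-inversions: 4 + 3 + 3 + 3 + 3 + 1 = 17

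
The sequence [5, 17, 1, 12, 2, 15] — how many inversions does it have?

7 out-of-order pairs

Inversion pairs (indices are 1-based):
(1,3): 5 > 1
(1,5): 5 > 2
(2,3): 17 > 1
(2,4): 17 > 12
(2,5): 17 > 2
(2,6): 17 > 15
(4,5): 12 > 2
That's 7 pairs.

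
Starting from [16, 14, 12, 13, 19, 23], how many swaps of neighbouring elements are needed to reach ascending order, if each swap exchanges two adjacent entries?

Each adjacent swap fixes exactly one inversion, so the minimum swap count equals the number of inversions.
Count inversions — for each element, later elements that are smaller:
16: 14, 12, 13 → 3
14: 12, 13 → 2
12: none → 0
13: none → 0
19: none → 0
23: none → 0
Total inversions: 3 + 2 + 0 + 0 + 0 + 0 = 5

5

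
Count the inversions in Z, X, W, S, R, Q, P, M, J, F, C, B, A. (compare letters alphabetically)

Element-by-element contributions:
Z → X, W, S, R, Q, P, M, J, F, C, B, A → 12
X → W, S, R, Q, P, M, J, F, C, B, A → 11
W → S, R, Q, P, M, J, F, C, B, A → 10
S → R, Q, P, M, J, F, C, B, A → 9
R → Q, P, M, J, F, C, B, A → 8
Q → P, M, J, F, C, B, A → 7
P → M, J, F, C, B, A → 6
M → J, F, C, B, A → 5
J → F, C, B, A → 4
F → C, B, A → 3
C → B, A → 2
B → A → 1
A → none → 0
Sum: 12 + 11 + 10 + 9 + 8 + 7 + 6 + 5 + 4 + 3 + 2 + 1 + 0 = 78

Inversions: 78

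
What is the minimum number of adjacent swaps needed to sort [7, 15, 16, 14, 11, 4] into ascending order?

10

Minimum adjacent swaps = number of inversions (each swap of adjacent out-of-order elements removes one inversion and no swap can remove more).
Count inversions — for each element, later elements that are smaller:
7: 4 → 1
15: 14, 11, 4 → 3
16: 14, 11, 4 → 3
14: 11, 4 → 2
11: 4 → 1
4: none → 0
Total inversions: 1 + 3 + 3 + 2 + 1 + 0 = 10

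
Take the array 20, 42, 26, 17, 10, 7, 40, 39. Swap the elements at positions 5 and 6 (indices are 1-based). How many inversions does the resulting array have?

Positions 5 and 6 hold 10 and 7; after swapping, the array is [20, 42, 26, 17, 7, 10, 40, 39].
For each element, count later entries that are smaller:
20: 3
42: 6
26: 3
17: 2
7: 0
10: 0
40: 1
39: 0
Sum: 3 + 6 + 3 + 2 + 0 + 0 + 1 + 0 = 15

15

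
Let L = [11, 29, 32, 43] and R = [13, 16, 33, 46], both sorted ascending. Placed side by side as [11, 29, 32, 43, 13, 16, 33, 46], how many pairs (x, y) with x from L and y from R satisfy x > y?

7 split inversions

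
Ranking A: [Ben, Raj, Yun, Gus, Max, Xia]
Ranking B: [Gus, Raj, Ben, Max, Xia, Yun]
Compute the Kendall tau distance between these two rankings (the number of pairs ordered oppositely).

6 discordant pairs

Assign each item its position (1..6) in the first ordering, then rewrite the second ordering as that position sequence:
positions: Ben→1, Raj→2, Yun→3, Gus→4, Max→5, Xia→6
second ordering as positions: [4, 2, 1, 5, 6, 3]
Discordant pairs = inversions in this position sequence.
4: 2, 1, 3 → 3
2: 1 → 1
1: 0
5: 3 → 1
6: 3 → 1
3: 0
Total: 3 + 1 + 0 + 1 + 1 + 0 = 6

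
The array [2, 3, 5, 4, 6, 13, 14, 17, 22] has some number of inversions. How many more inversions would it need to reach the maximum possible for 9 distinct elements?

Maximum inversions for 9 distinct elements is C(9, 2) = 9·8/2 = 36.
Current inversions — for each element, count later smaller elements:
2: 0
3: 0
5: 1
4: 0
6: 0
13: 0
14: 0
17: 0
22: 0
Current total: 0 + 0 + 1 + 0 + 0 + 0 + 0 + 0 + 0 = 1
Shortfall: 36 − 1 = 35

35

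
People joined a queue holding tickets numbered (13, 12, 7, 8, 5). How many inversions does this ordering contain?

9

Listing every pair i<j with a[i]>a[j] (using 1-based positions):
(1,2): 13 > 12
(1,3): 13 > 7
(1,4): 13 > 8
(1,5): 13 > 5
(2,3): 12 > 7
(2,4): 12 > 8
(2,5): 12 > 5
(3,5): 7 > 5
(4,5): 8 > 5
That's 9 pairs.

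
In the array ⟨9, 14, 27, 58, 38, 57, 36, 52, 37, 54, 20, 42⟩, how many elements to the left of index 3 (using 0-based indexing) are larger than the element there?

The element at index 3 is 58.
Elements before it: 9, 14, 27
None of them are larger than 58.

0 such elements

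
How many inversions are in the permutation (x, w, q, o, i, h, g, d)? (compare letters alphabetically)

28

Count, for each position, how many later elements it exceeds:
x → w, q, o, i, h, g, d → 7
w → q, o, i, h, g, d → 6
q → o, i, h, g, d → 5
o → i, h, g, d → 4
i → h, g, d → 3
h → g, d → 2
g → d → 1
d → none → 0
Sum: 7 + 6 + 5 + 4 + 3 + 2 + 1 + 0 = 28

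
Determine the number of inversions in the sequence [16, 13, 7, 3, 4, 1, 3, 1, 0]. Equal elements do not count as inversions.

32 inversions

Element-by-element contributions:
16: 8
13: 7
7: 6
3: 3
4: 4
1: 1
3: 2
1: 1
0: 0
Sum: 8 + 7 + 6 + 3 + 4 + 1 + 2 + 1 + 0 = 32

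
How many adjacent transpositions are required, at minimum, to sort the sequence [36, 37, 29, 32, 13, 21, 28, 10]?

The minimum number of adjacent swaps to sort an array equals its inversion count, since every such swap removes exactly one inversion.
Count inversions — for each element, later elements that are smaller:
36: 29, 32, 13, 21, 28, 10 → 6
37: 29, 32, 13, 21, 28, 10 → 6
29: 13, 21, 28, 10 → 4
32: 13, 21, 28, 10 → 4
13: 10 → 1
21: 10 → 1
28: 10 → 1
10: none → 0
Total inversions: 6 + 6 + 4 + 4 + 1 + 1 + 1 + 0 = 23

23 swaps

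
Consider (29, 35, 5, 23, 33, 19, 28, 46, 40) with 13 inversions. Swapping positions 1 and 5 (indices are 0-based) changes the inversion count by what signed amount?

Positions 1 and 5 hold 35 and 19; after swapping, the array is [29, 19, 5, 23, 33, 35, 28, 46, 40].
Element-by-element contributions:
29: 4
19: 1
5: 0
23: 0
33: 1
35: 1
28: 0
46: 1
40: 0
Sum: 4 + 1 + 0 + 0 + 1 + 1 + 0 + 1 + 0 = 8
Change: 8 − 13 = -5

-5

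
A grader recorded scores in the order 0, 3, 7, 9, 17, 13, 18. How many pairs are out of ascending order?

For each element, count later entries that are smaller:
0 → none → 0
3 → none → 0
7 → none → 0
9 → none → 0
17 → 13 → 1
13 → none → 0
18 → none → 0
Sum: 0 + 0 + 0 + 0 + 1 + 0 + 0 = 1

1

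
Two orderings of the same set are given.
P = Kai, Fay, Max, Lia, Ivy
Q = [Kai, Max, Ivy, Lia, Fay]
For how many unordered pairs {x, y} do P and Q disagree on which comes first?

Disagreeing pairs: 4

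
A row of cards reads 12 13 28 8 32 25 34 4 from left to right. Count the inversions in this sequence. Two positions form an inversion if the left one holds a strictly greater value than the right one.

Element-by-element contributions:
12: 2
13: 2
28: 3
8: 1
32: 2
25: 1
34: 1
4: 0
Sum: 2 + 2 + 3 + 1 + 2 + 1 + 1 + 0 = 12

12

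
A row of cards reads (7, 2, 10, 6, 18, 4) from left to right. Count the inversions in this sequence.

There are 7 inversions.

Out-of-order index pairs (0-indexed):
(0,1): 7 > 2
(0,3): 7 > 6
(0,5): 7 > 4
(2,3): 10 > 6
(2,5): 10 > 4
(3,5): 6 > 4
(4,5): 18 > 4
That's 7 pairs.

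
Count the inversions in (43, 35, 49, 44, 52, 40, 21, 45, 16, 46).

There are 24 inversions.

Count, for each position, how many later elements it exceeds:
43 → 35, 40, 21, 16 → 4
35 → 21, 16 → 2
49 → 44, 40, 21, 45, 16, 46 → 6
44 → 40, 21, 16 → 3
52 → 40, 21, 45, 16, 46 → 5
40 → 21, 16 → 2
21 → 16 → 1
45 → 16 → 1
16 → none → 0
46 → none → 0
Sum: 4 + 2 + 6 + 3 + 5 + 2 + 1 + 1 + 0 + 0 = 24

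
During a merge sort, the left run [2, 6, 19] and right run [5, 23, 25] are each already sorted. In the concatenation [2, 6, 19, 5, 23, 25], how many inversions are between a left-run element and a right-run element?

2

For each element r of the right run, count left-run elements greater than r:
r = 5: 6, 19 → 2
r = 23: none → 0
r = 25: none → 0
Cross-inversions: 2 + 0 + 0 = 2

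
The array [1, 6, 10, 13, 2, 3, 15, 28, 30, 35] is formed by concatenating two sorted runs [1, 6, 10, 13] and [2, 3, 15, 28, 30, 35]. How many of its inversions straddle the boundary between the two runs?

6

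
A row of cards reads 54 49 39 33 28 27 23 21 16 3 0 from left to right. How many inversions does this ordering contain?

For each element, count later entries that are smaller:
54 → 49, 39, 33, 28, 27, 23, 21, 16, 3, 0 → 10
49 → 39, 33, 28, 27, 23, 21, 16, 3, 0 → 9
39 → 33, 28, 27, 23, 21, 16, 3, 0 → 8
33 → 28, 27, 23, 21, 16, 3, 0 → 7
28 → 27, 23, 21, 16, 3, 0 → 6
27 → 23, 21, 16, 3, 0 → 5
23 → 21, 16, 3, 0 → 4
21 → 16, 3, 0 → 3
16 → 3, 0 → 2
3 → 0 → 1
0 → none → 0
Sum: 10 + 9 + 8 + 7 + 6 + 5 + 4 + 3 + 2 + 1 + 0 = 55

55 inversions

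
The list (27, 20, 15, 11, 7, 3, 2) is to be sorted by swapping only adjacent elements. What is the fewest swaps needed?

Each adjacent swap fixes exactly one inversion, so the minimum swap count equals the number of inversions.
Count inversions — for each element, later elements that are smaller:
27: 20, 15, 11, 7, 3, 2 → 6
20: 15, 11, 7, 3, 2 → 5
15: 11, 7, 3, 2 → 4
11: 7, 3, 2 → 3
7: 3, 2 → 2
3: 2 → 1
2: none → 0
Total inversions: 6 + 5 + 4 + 3 + 2 + 1 + 0 = 21

21 swaps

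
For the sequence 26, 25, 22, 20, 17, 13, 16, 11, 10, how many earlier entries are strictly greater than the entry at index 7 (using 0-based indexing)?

7

The element at index 7 is 11.
Elements before it: 26, 25, 22, 20, 17, 13, 16
Those larger than 11: 26, 25, 22, 20, 17, 13, 16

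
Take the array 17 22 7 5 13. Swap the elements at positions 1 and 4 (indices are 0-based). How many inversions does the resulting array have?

There are 6 inversions.

Positions 1 and 4 hold 22 and 13; after swapping, the array is [17, 13, 7, 5, 22].
Sweep left to right; for each value list the smaller values that follow it:
17: 3
13: 2
7: 1
5: 0
22: 0
Sum: 3 + 2 + 1 + 0 + 0 = 6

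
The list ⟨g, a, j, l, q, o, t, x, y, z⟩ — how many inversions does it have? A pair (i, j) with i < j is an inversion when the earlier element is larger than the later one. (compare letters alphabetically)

2

Count, for each position, how many later elements it exceeds:
g → a → 1
a → none → 0
j → none → 0
l → none → 0
q → o → 1
o → none → 0
t → none → 0
x → none → 0
y → none → 0
z → none → 0
Sum: 1 + 0 + 0 + 0 + 1 + 0 + 0 + 0 + 0 + 0 = 2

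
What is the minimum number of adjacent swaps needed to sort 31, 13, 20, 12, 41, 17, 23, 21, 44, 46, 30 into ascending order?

17 swaps

Minimum adjacent swaps = number of inversions (each swap of adjacent out-of-order elements removes one inversion and no swap can remove more).
Count inversions — for each element, later elements that are smaller:
31: 13, 20, 12, 17, 23, 21, 30 → 7
13: 12 → 1
20: 12, 17 → 2
12: none → 0
41: 17, 23, 21, 30 → 4
17: none → 0
23: 21 → 1
21: none → 0
44: 30 → 1
46: 30 → 1
30: none → 0
Total inversions: 7 + 1 + 2 + 0 + 4 + 0 + 1 + 0 + 1 + 1 + 0 = 17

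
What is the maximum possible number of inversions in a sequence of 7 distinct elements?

The maximum occurs when the array is in strictly decreasing order: every one of the C(7, 2) pairs is inverted.
C(7, 2) = 7·6/2 = 21

21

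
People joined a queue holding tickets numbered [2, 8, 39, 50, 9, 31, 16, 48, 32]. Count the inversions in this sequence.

11

For each element, count later entries that are smaller:
2 → none → 0
8 → none → 0
39 → 9, 31, 16, 32 → 4
50 → 9, 31, 16, 48, 32 → 5
9 → none → 0
31 → 16 → 1
16 → none → 0
48 → 32 → 1
32 → none → 0
Sum: 0 + 0 + 4 + 5 + 0 + 1 + 0 + 1 + 0 = 11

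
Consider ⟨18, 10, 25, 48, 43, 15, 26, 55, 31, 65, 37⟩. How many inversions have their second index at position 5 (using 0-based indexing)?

4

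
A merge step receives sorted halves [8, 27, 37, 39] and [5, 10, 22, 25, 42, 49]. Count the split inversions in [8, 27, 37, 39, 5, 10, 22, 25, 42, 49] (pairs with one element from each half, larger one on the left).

13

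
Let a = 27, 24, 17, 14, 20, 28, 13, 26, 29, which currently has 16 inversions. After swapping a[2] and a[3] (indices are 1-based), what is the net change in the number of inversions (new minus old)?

-1

Positions 2 and 3 hold 24 and 17; after swapping, the array is [27, 17, 24, 14, 20, 28, 13, 26, 29].
For each element, count later entries that are smaller:
27 → 17, 24, 14, 20, 13, 26 → 6
17 → 14, 13 → 2
24 → 14, 20, 13 → 3
14 → 13 → 1
20 → 13 → 1
28 → 13, 26 → 2
13 → none → 0
26 → none → 0
29 → none → 0
Sum: 6 + 2 + 3 + 1 + 1 + 2 + 0 + 0 + 0 = 15
Change: 15 − 16 = -1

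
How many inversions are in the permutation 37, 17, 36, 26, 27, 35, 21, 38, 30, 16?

26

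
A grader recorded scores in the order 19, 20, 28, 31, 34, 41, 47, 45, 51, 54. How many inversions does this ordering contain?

Count, for each position, how many later elements it exceeds:
19: 0
20: 0
28: 0
31: 0
34: 0
41: 0
47: 1
45: 0
51: 0
54: 0
Sum: 0 + 0 + 0 + 0 + 0 + 0 + 1 + 0 + 0 + 0 = 1

Inversions: 1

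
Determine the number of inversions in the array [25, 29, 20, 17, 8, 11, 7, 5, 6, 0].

42 out-of-order pairs

Count, for each position, how many later elements it exceeds:
25 → 20, 17, 8, 11, 7, 5, 6, 0 → 8
29 → 20, 17, 8, 11, 7, 5, 6, 0 → 8
20 → 17, 8, 11, 7, 5, 6, 0 → 7
17 → 8, 11, 7, 5, 6, 0 → 6
8 → 7, 5, 6, 0 → 4
11 → 7, 5, 6, 0 → 4
7 → 5, 6, 0 → 3
5 → 0 → 1
6 → 0 → 1
0 → none → 0
Sum: 8 + 8 + 7 + 6 + 4 + 4 + 3 + 1 + 1 + 0 = 42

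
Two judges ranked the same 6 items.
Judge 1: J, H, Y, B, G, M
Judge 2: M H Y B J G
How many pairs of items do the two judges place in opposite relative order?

Discordant pairs: 8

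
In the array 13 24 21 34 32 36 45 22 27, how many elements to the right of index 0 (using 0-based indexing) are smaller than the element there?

0

The element at index 0 is 13.
Elements after it: 24, 21, 34, 32, 36, 45, 22, 27
None of them are smaller than 13.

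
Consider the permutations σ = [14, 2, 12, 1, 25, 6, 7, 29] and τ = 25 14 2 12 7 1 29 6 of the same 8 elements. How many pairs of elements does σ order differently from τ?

Assign each item its position (1..8) in the first ordering, then rewrite the second ordering as that position sequence:
positions: 14→1, 2→2, 12→3, 1→4, 25→5, 6→6, 7→7, 29→8
second ordering as positions: [5, 1, 2, 3, 7, 4, 8, 6]
Discordant pairs = inversions in this position sequence.
5: 1, 2, 3, 4 → 4
1: 0
2: 0
3: 0
7: 4, 6 → 2
4: 0
8: 6 → 1
6: 0
Total: 4 + 0 + 0 + 0 + 2 + 0 + 1 + 0 = 7

7 discordant pairs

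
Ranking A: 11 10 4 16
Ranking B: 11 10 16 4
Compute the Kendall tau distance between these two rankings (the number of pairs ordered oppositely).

1

Assign each item its position (1..4) in the first ordering, then rewrite the second ordering as that position sequence:
positions: 11→1, 10→2, 4→3, 16→4
second ordering as positions: [1, 2, 4, 3]
Discordant pairs = inversions in this position sequence.
1: 0
2: 0
4: 3 → 1
3: 0
Total: 0 + 0 + 1 + 0 = 1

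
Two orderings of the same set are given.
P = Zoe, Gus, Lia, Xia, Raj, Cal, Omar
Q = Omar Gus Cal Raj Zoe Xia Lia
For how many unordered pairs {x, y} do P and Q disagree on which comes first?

Assign each item its position (1..7) in the first ordering, then rewrite the second ordering as that position sequence:
positions: Zoe→1, Gus→2, Lia→3, Xia→4, Raj→5, Cal→6, Omar→7
second ordering as positions: [7, 2, 6, 5, 1, 4, 3]
Discordant pairs = inversions in this position sequence.
7: 2, 6, 5, 1, 4, 3 → 6
2: 1 → 1
6: 5, 1, 4, 3 → 4
5: 1, 4, 3 → 3
1: 0
4: 3 → 1
3: 0
Total: 6 + 1 + 4 + 3 + 0 + 1 + 0 = 15

Disagreeing pairs: 15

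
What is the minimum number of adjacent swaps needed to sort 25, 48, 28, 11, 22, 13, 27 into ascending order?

13 swaps

The minimum number of adjacent swaps to sort an array equals its inversion count, since every such swap removes exactly one inversion.
Count inversions — for each element, later elements that are smaller:
25: 11, 22, 13 → 3
48: 28, 11, 22, 13, 27 → 5
28: 11, 22, 13, 27 → 4
11: none → 0
22: 13 → 1
13: none → 0
27: none → 0
Total inversions: 3 + 5 + 4 + 0 + 1 + 0 + 0 = 13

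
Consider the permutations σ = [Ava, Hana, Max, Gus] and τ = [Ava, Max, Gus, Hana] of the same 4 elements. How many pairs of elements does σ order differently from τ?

Assign each item its position (1..4) in the first ordering, then rewrite the second ordering as that position sequence:
positions: Ava→1, Hana→2, Max→3, Gus→4
second ordering as positions: [1, 3, 4, 2]
Discordant pairs = inversions in this position sequence.
1: 0
3: 2 → 1
4: 2 → 1
2: 0
Total: 0 + 1 + 1 + 0 = 2

There are 2 discordant pairs.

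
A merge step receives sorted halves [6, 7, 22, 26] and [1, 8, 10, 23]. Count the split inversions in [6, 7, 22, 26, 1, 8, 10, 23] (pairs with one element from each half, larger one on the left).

For each element r of the right run, count left-run elements greater than r:
r = 1: 6, 7, 22, 26 → 4
r = 8: 22, 26 → 2
r = 10: 22, 26 → 2
r = 23: 26 → 1
Cross-inversions: 4 + 2 + 2 + 1 = 9

9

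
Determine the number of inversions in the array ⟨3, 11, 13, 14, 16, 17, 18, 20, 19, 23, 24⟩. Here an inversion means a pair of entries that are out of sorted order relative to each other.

There is 1 out-of-order pair.

Sweep left to right; for each value list the smaller values that follow it:
3 → none → 0
11 → none → 0
13 → none → 0
14 → none → 0
16 → none → 0
17 → none → 0
18 → none → 0
20 → 19 → 1
19 → none → 0
23 → none → 0
24 → none → 0
Sum: 0 + 0 + 0 + 0 + 0 + 0 + 0 + 1 + 0 + 0 + 0 = 1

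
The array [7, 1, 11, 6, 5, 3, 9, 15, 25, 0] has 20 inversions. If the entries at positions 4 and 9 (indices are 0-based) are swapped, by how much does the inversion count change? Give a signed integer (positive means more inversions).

Positions 4 and 9 hold 5 and 0; after swapping, the array is [7, 1, 11, 6, 0, 3, 9, 15, 25, 5].
Count, for each position, how many later elements it exceeds:
7 → 1, 6, 0, 3, 5 → 5
1 → 0 → 1
11 → 6, 0, 3, 9, 5 → 5
6 → 0, 3, 5 → 3
0 → none → 0
3 → none → 0
9 → 5 → 1
15 → 5 → 1
25 → 5 → 1
5 → none → 0
Sum: 5 + 1 + 5 + 3 + 0 + 0 + 1 + 1 + 1 + 0 = 17
Change: 17 − 20 = -3

-3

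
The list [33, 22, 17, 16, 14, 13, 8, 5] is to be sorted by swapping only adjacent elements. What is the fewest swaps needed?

28

Minimum adjacent swaps = number of inversions (each swap of adjacent out-of-order elements removes one inversion and no swap can remove more).
Count inversions — for each element, later elements that are smaller:
33: 22, 17, 16, 14, 13, 8, 5 → 7
22: 17, 16, 14, 13, 8, 5 → 6
17: 16, 14, 13, 8, 5 → 5
16: 14, 13, 8, 5 → 4
14: 13, 8, 5 → 3
13: 8, 5 → 2
8: 5 → 1
5: none → 0
Total inversions: 7 + 6 + 5 + 4 + 3 + 2 + 1 + 0 = 28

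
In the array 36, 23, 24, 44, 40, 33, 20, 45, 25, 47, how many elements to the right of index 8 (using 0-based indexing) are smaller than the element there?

The element at index 8 is 25.
Elements after it: 47
None of them are smaller than 25.

0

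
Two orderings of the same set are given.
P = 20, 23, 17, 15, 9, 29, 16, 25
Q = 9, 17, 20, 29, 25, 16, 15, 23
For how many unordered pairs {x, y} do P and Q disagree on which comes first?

Assign each item its position (1..8) in the first ordering, then rewrite the second ordering as that position sequence:
positions: 20→1, 23→2, 17→3, 15→4, 9→5, 29→6, 16→7, 25→8
second ordering as positions: [5, 3, 1, 6, 8, 7, 4, 2]
Discordant pairs = inversions in this position sequence.
5: 3, 1, 4, 2 → 4
3: 1, 2 → 2
1: 0
6: 4, 2 → 2
8: 7, 4, 2 → 3
7: 4, 2 → 2
4: 2 → 1
2: 0
Total: 4 + 2 + 0 + 2 + 3 + 2 + 1 + 0 = 14

14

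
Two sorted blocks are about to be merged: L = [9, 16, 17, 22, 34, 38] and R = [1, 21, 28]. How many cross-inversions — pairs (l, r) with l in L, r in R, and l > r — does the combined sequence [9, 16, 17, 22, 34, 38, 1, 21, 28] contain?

Split inversions: 11

For each element r of the right run, count left-run elements greater than r:
r = 1: 9, 16, 17, 22, 34, 38 → 6
r = 21: 22, 34, 38 → 3
r = 28: 34, 38 → 2
Cross-inversions: 6 + 3 + 2 = 11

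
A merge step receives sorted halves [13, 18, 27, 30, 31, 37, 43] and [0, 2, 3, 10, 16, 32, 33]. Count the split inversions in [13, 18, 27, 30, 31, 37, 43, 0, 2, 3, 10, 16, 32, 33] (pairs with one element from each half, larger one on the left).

38

Take each right-half value and tally the left-half values above it:
r = 0: 13, 18, 27, 30, 31, 37, 43 → 7
r = 2: 13, 18, 27, 30, 31, 37, 43 → 7
r = 3: 13, 18, 27, 30, 31, 37, 43 → 7
r = 10: 13, 18, 27, 30, 31, 37, 43 → 7
r = 16: 18, 27, 30, 31, 37, 43 → 6
r = 32: 37, 43 → 2
r = 33: 37, 43 → 2
Cross-inversions: 7 + 7 + 7 + 7 + 6 + 2 + 2 = 38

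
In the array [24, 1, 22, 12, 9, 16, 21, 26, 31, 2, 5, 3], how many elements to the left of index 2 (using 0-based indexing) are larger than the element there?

1 such element

The element at index 2 is 22.
Elements before it: 24, 1
Those larger than 22: 24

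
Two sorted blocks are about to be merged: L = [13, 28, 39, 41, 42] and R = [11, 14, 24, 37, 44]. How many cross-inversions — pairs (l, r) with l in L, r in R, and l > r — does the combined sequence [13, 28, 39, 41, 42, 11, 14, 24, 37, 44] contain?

16

For each element r of the right run, count left-run elements greater than r:
r = 11: 13, 28, 39, 41, 42 → 5
r = 14: 28, 39, 41, 42 → 4
r = 24: 28, 39, 41, 42 → 4
r = 37: 39, 41, 42 → 3
r = 44: none → 0
Cross-inversions: 5 + 4 + 4 + 3 + 0 = 16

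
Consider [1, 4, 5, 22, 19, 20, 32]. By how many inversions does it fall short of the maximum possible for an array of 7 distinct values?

19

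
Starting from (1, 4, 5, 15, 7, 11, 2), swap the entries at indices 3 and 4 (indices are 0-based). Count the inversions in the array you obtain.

6

Positions 3 and 4 hold 15 and 7; after swapping, the array is [1, 4, 5, 7, 15, 11, 2].
For each element, count later entries that are smaller:
1 → none → 0
4 → 2 → 1
5 → 2 → 1
7 → 2 → 1
15 → 11, 2 → 2
11 → 2 → 1
2 → none → 0
Sum: 0 + 1 + 1 + 1 + 2 + 1 + 0 = 6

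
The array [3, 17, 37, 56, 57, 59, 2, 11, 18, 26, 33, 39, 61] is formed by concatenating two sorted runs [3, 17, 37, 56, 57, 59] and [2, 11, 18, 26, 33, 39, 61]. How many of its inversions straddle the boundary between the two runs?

26

Take each right-half value and tally the left-half values above it:
r = 2: 3, 17, 37, 56, 57, 59 → 6
r = 11: 17, 37, 56, 57, 59 → 5
r = 18: 37, 56, 57, 59 → 4
r = 26: 37, 56, 57, 59 → 4
r = 33: 37, 56, 57, 59 → 4
r = 39: 56, 57, 59 → 3
r = 61: none → 0
Cross-inversions: 6 + 5 + 4 + 4 + 4 + 3 + 0 = 26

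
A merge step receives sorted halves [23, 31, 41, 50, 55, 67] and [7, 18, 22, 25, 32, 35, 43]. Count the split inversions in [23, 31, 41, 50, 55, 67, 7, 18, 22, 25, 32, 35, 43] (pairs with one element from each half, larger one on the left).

34

For each element r of the right run, count left-run elements greater than r:
r = 7: 23, 31, 41, 50, 55, 67 → 6
r = 18: 23, 31, 41, 50, 55, 67 → 6
r = 22: 23, 31, 41, 50, 55, 67 → 6
r = 25: 31, 41, 50, 55, 67 → 5
r = 32: 41, 50, 55, 67 → 4
r = 35: 41, 50, 55, 67 → 4
r = 43: 50, 55, 67 → 3
Cross-inversions: 6 + 6 + 6 + 5 + 4 + 4 + 3 = 34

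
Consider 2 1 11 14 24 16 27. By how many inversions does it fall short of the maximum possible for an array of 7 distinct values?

19

Maximum inversions for 7 distinct elements is C(7, 2) = 7·6/2 = 21.
Current inversions — for each element, count later smaller elements:
2: 1
1: 0
11: 0
14: 0
24: 1
16: 0
27: 0
Current total: 1 + 0 + 0 + 0 + 1 + 0 + 0 = 2
Shortfall: 21 − 2 = 19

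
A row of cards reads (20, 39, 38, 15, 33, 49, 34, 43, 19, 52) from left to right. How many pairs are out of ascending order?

For each element, count later entries that are smaller:
20: 2
39: 5
38: 4
15: 0
33: 1
49: 3
34: 1
43: 1
19: 0
52: 0
Sum: 2 + 5 + 4 + 0 + 1 + 3 + 1 + 1 + 0 + 0 = 17

Out-of-order pairs: 17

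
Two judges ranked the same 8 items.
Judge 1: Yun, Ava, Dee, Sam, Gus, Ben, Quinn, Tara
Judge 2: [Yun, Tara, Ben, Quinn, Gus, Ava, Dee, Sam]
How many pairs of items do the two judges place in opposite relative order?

Assign each item its position (1..8) in the first ordering, then rewrite the second ordering as that position sequence:
positions: Yun→1, Ava→2, Dee→3, Sam→4, Gus→5, Ben→6, Quinn→7, Tara→8
second ordering as positions: [1, 8, 6, 7, 5, 2, 3, 4]
Discordant pairs = inversions in this position sequence.
1: 0
8: 6, 7, 5, 2, 3, 4 → 6
6: 5, 2, 3, 4 → 4
7: 5, 2, 3, 4 → 4
5: 2, 3, 4 → 3
2: 0
3: 0
4: 0
Total: 0 + 6 + 4 + 4 + 3 + 0 + 0 + 0 = 17

There are 17 discordant pairs.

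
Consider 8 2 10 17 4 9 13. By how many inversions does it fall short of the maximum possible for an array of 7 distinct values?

Maximum inversions for 7 distinct elements is C(7, 2) = 7·6/2 = 21.
Current inversions — for each element, count later smaller elements:
8: 2
2: 0
10: 2
17: 3
4: 0
9: 0
13: 0
Current total: 2 + 0 + 2 + 3 + 0 + 0 + 0 = 7
Shortfall: 21 − 7 = 14

14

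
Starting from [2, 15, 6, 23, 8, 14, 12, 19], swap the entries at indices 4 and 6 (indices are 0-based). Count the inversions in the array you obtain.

10

Positions 4 and 6 hold 8 and 12; after swapping, the array is [2, 15, 6, 23, 12, 14, 8, 19].
Sweep left to right; for each value list the smaller values that follow it:
2: 0
15: 4
6: 0
23: 4
12: 1
14: 1
8: 0
19: 0
Sum: 0 + 4 + 0 + 4 + 1 + 1 + 0 + 0 = 10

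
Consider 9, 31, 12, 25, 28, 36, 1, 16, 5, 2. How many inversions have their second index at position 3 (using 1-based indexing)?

1

The element at index 3 is 12.
Elements before it: 9, 31
Those larger than 12: 31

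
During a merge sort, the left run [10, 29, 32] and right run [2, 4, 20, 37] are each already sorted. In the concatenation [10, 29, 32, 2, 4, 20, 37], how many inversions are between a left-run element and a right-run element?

8 cross-inversions

For each element r of the right run, count left-run elements greater than r:
r = 2: 10, 29, 32 → 3
r = 4: 10, 29, 32 → 3
r = 20: 29, 32 → 2
r = 37: none → 0
Cross-inversions: 3 + 3 + 2 + 0 = 8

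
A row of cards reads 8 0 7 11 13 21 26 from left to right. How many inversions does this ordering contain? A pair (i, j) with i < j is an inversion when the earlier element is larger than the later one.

Element-by-element contributions:
8: 2
0: 0
7: 0
11: 0
13: 0
21: 0
26: 0
Sum: 2 + 0 + 0 + 0 + 0 + 0 + 0 = 2

2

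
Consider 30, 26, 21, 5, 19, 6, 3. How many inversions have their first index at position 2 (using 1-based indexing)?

5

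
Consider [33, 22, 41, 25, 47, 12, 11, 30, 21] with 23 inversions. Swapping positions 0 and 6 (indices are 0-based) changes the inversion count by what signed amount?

Positions 0 and 6 hold 33 and 11; after swapping, the array is [11, 22, 41, 25, 47, 12, 33, 30, 21].
For each element, count later entries that are smaller:
11 → none → 0
22 → 12, 21 → 2
41 → 25, 12, 33, 30, 21 → 5
25 → 12, 21 → 2
47 → 12, 33, 30, 21 → 4
12 → none → 0
33 → 30, 21 → 2
30 → 21 → 1
21 → none → 0
Sum: 0 + 2 + 5 + 2 + 4 + 0 + 2 + 1 + 0 = 16
Change: 16 − 23 = -7

-7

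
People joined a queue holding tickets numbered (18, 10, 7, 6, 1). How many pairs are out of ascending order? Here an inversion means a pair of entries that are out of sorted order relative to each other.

Inversions: 10

Listing every pair i<j with a[i]>a[j] (using 1-based positions):
(1,2): 18 > 10
(1,3): 18 > 7
(1,4): 18 > 6
(1,5): 18 > 1
(2,3): 10 > 7
(2,4): 10 > 6
(2,5): 10 > 1
(3,4): 7 > 6
(3,5): 7 > 1
(4,5): 6 > 1
That's 10 pairs.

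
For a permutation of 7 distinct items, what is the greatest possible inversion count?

21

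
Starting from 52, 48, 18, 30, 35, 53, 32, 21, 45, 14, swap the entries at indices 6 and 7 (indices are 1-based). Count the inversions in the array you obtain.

Positions 6 and 7 hold 53 and 32; after swapping, the array is [52, 48, 18, 30, 35, 32, 53, 21, 45, 14].
Element-by-element contributions:
52: 8
48: 7
18: 1
30: 2
35: 3
32: 2
53: 3
21: 1
45: 1
14: 0
Sum: 8 + 7 + 1 + 2 + 3 + 2 + 3 + 1 + 1 + 0 = 28

Inversions: 28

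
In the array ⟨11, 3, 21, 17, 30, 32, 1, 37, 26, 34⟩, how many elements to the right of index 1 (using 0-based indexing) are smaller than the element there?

The element at index 1 is 3.
Elements after it: 21, 17, 30, 32, 1, 37, 26, 34
Those smaller than 3: 1

1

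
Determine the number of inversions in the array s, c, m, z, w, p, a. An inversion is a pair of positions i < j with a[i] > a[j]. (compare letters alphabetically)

Count, for each position, how many later elements it exceeds:
s: 4
c: 1
m: 1
z: 3
w: 2
p: 1
a: 0
Sum: 4 + 1 + 1 + 3 + 2 + 1 + 0 = 12

Out-of-order pairs: 12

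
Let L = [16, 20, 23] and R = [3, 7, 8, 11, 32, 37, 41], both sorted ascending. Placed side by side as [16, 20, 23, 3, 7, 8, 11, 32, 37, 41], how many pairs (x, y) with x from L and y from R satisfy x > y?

Count, for every r in R, how many entries of L exceed r:
r = 3: 16, 20, 23 → 3
r = 7: 16, 20, 23 → 3
r = 8: 16, 20, 23 → 3
r = 11: 16, 20, 23 → 3
r = 32: none → 0
r = 37: none → 0
r = 41: none → 0
Cross-inversions: 3 + 3 + 3 + 3 + 0 + 0 + 0 = 12

12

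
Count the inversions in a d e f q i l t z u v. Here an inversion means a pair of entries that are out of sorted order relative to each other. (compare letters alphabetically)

Out-of-order pairs: 4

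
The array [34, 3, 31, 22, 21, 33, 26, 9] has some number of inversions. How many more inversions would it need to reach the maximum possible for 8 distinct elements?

11 inversions short

Maximum inversions for 8 distinct elements is C(8, 2) = 8·7/2 = 28.
Current inversions — for each element, count later smaller elements:
34: 7
3: 0
31: 4
22: 2
21: 1
33: 2
26: 1
9: 0
Current total: 7 + 0 + 4 + 2 + 1 + 2 + 1 + 0 = 17
Shortfall: 28 − 17 = 11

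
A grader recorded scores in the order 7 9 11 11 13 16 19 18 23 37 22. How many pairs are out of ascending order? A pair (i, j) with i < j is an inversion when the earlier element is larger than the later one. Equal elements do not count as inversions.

There are 3 inversions.

Sweep left to right; for each value list the smaller values that follow it:
7: 0
9: 0
11: 0
11: 0
13: 0
16: 0
19: 1
18: 0
23: 1
37: 1
22: 0
Sum: 0 + 0 + 0 + 0 + 0 + 0 + 1 + 0 + 1 + 1 + 0 = 3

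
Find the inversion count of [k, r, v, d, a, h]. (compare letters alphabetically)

Inversions: 10

Count, for each position, how many later elements it exceeds:
k: 3
r: 3
v: 3
d: 1
a: 0
h: 0
Sum: 3 + 3 + 3 + 1 + 0 + 0 = 10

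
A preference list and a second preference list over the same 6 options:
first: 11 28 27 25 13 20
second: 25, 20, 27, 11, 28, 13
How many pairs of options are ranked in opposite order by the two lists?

9 pairs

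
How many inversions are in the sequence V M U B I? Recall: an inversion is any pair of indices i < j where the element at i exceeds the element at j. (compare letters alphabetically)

Listing every pair i<j with a[i]>a[j] (using 1-based positions):
(1,2): V > M
(1,3): V > U
(1,4): V > B
(1,5): V > I
(2,4): M > B
(2,5): M > I
(3,4): U > B
(3,5): U > I
That's 8 pairs.

Inversions: 8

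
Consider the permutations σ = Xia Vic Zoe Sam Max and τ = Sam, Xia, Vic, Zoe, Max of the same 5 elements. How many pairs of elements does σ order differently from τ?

3 discordant pairs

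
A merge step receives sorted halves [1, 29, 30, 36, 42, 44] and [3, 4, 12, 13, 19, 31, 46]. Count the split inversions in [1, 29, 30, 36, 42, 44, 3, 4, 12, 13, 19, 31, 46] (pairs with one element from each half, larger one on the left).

28

Take each right-half value and tally the left-half values above it:
r = 3: 29, 30, 36, 42, 44 → 5
r = 4: 29, 30, 36, 42, 44 → 5
r = 12: 29, 30, 36, 42, 44 → 5
r = 13: 29, 30, 36, 42, 44 → 5
r = 19: 29, 30, 36, 42, 44 → 5
r = 31: 36, 42, 44 → 3
r = 46: none → 0
Cross-inversions: 5 + 5 + 5 + 5 + 5 + 3 + 0 = 28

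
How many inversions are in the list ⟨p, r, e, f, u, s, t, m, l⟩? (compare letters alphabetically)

Sweep left to right; for each value list the smaller values that follow it:
p: 4
r: 4
e: 0
f: 0
u: 4
s: 2
t: 2
m: 1
l: 0
Sum: 4 + 4 + 0 + 0 + 4 + 2 + 2 + 1 + 0 = 17

17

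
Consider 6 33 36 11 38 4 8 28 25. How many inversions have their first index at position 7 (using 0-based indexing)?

1

The element at index 7 is 28.
Elements after it: 25
Those smaller than 28: 25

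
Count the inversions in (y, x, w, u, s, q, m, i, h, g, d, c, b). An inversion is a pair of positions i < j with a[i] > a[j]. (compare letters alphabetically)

78

For each element, count later entries that are smaller:
y → x, w, u, s, q, m, i, h, g, d, c, b → 12
x → w, u, s, q, m, i, h, g, d, c, b → 11
w → u, s, q, m, i, h, g, d, c, b → 10
u → s, q, m, i, h, g, d, c, b → 9
s → q, m, i, h, g, d, c, b → 8
q → m, i, h, g, d, c, b → 7
m → i, h, g, d, c, b → 6
i → h, g, d, c, b → 5
h → g, d, c, b → 4
g → d, c, b → 3
d → c, b → 2
c → b → 1
b → none → 0
Sum: 12 + 11 + 10 + 9 + 8 + 7 + 6 + 5 + 4 + 3 + 2 + 1 + 0 = 78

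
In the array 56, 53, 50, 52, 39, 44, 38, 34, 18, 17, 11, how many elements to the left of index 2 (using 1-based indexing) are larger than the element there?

The element at index 2 is 53.
Elements before it: 56
Those larger than 53: 56

1 such element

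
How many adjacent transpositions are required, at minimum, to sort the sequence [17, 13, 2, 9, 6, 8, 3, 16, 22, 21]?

18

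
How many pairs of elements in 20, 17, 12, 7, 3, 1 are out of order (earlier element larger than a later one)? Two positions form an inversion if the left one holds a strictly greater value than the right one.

15

For each element, count later entries that are smaller:
20: 5
17: 4
12: 3
7: 2
3: 1
1: 0
Sum: 5 + 4 + 3 + 2 + 1 + 0 = 15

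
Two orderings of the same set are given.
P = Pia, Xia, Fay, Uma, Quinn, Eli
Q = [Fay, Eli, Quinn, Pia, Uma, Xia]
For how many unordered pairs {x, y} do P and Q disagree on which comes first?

Assign each item its position (1..6) in the first ordering, then rewrite the second ordering as that position sequence:
positions: Pia→1, Xia→2, Fay→3, Uma→4, Quinn→5, Eli→6
second ordering as positions: [3, 6, 5, 1, 4, 2]
Discordant pairs = inversions in this position sequence.
3: 1, 2 → 2
6: 5, 1, 4, 2 → 4
5: 1, 4, 2 → 3
1: 0
4: 2 → 1
2: 0
Total: 2 + 4 + 3 + 0 + 1 + 0 = 10

There are 10 disagreeing pairs.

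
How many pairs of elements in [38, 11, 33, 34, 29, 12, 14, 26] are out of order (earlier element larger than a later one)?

Inversions: 18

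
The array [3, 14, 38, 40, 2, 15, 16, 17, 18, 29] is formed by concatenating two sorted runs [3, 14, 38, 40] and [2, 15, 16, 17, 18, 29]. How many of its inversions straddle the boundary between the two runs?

14 cross-inversions

Take each right-half value and tally the left-half values above it:
r = 2: 3, 14, 38, 40 → 4
r = 15: 38, 40 → 2
r = 16: 38, 40 → 2
r = 17: 38, 40 → 2
r = 18: 38, 40 → 2
r = 29: 38, 40 → 2
Cross-inversions: 4 + 2 + 2 + 2 + 2 + 2 = 14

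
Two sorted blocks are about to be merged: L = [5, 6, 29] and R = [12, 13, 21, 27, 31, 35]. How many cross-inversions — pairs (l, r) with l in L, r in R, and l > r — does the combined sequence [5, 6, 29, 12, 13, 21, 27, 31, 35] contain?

For each element r of the right run, count left-run elements greater than r:
r = 12: 29 → 1
r = 13: 29 → 1
r = 21: 29 → 1
r = 27: 29 → 1
r = 31: none → 0
r = 35: none → 0
Cross-inversions: 1 + 1 + 1 + 1 + 0 + 0 = 4

Split inversions: 4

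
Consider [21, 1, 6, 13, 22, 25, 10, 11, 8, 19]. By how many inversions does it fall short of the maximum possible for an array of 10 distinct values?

25

Maximum inversions for 10 distinct elements is C(10, 2) = 10·9/2 = 45.
Current inversions — for each element, count later smaller elements:
21: 7
1: 0
6: 0
13: 3
22: 4
25: 4
10: 1
11: 1
8: 0
19: 0
Current total: 7 + 0 + 0 + 3 + 4 + 4 + 1 + 1 + 0 + 0 = 20
Shortfall: 45 − 20 = 25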